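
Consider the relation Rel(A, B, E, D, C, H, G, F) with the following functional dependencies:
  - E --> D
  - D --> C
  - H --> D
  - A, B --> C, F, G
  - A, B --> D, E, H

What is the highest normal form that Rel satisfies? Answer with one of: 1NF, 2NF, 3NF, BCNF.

Candidate key: {A, B}. Prime attributes: {A, B}.
E --> D: {E}⁺ = {C, D, E}, which is not all of the attributes, so the left side is not a superkey — BCNF is violated.
E --> D has non-prime {D} on the right and a non-superkey on the left, so 3NF fails.
No non-prime attribute depends on a proper subset of any candidate key, so 2NF holds.

2NF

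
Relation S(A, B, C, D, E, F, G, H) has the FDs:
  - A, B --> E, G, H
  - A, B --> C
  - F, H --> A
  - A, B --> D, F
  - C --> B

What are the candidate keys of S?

{A, B}, {A, C}, {B, F, H}, {C, F, H}

{A, B}⁺ = {A, B, C, D, E, F, G, H} — all of the relation — so {A, B} is a candidate key.
{A, C}⁺ = {A, B, C, D, E, F, G, H} — all of the relation — so {A, C} is a candidate key.
{B, F, H}⁺ = {A, B, C, D, E, F, G, H} — all of the relation — so {B, F, H} is a candidate key.
{C, F, H}⁺ = {A, B, C, D, E, F, G, H} — all of the relation — so {C, F, H} is a candidate key.
Any other superkey properly contains one of these, so there are no further candidate keys.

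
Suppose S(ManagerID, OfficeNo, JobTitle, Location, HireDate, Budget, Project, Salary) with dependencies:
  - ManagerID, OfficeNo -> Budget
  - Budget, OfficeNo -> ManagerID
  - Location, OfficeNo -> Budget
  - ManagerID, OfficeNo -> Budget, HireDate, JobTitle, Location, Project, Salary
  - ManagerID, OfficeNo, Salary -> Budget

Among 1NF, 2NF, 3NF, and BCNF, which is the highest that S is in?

Candidate keys: {Budget, OfficeNo}, {Location, OfficeNo}, {ManagerID, OfficeNo}. Prime attributes: {Budget, Location, ManagerID, OfficeNo}.
The left-hand side of every FD is a superkey, so BCNF is satisfied.

BCNF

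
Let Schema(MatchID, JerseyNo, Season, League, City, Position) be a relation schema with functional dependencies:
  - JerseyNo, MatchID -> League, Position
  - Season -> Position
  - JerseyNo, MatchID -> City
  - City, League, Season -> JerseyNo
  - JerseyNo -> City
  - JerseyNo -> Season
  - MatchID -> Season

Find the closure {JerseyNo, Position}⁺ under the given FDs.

{City, JerseyNo, Position, Season}

Start with {JerseyNo, Position}.
JerseyNo -> City applies; add {City} → now {City, JerseyNo, Position}.
JerseyNo -> Season applies; add {Season} → now {City, JerseyNo, Position, Season}.
No further FD applies.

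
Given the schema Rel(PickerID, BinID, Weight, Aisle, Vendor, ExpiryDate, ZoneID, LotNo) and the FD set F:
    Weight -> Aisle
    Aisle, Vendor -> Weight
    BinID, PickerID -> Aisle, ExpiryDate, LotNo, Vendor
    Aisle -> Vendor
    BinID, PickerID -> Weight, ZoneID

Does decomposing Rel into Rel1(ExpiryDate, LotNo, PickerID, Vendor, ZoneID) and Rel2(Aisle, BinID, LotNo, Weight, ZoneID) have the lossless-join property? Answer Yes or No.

No

Rel1 ∩ Rel2 = {LotNo, ZoneID}; its closure under F is {LotNo, ZoneID}.
Rel1 ⊄ {LotNo, ZoneID} and Rel2 ⊄ {LotNo, ZoneID}, so the split is lossy.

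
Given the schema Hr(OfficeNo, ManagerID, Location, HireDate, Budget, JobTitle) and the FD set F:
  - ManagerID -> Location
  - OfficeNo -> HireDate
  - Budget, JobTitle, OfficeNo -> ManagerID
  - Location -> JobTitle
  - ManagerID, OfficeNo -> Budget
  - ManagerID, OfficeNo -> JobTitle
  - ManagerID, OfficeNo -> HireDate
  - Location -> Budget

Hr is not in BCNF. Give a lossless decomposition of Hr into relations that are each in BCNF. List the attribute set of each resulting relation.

Candidate keys of the original relation: {Budget, JobTitle, OfficeNo}, {Location, OfficeNo}, {ManagerID, OfficeNo}.
Within {Budget, HireDate, JobTitle, Location, ManagerID, OfficeNo}: {ManagerID}⁺ ∩ {Budget, HireDate, JobTitle, Location, ManagerID, OfficeNo} = {Budget, JobTitle, Location, ManagerID}, not the whole set, so ManagerID -> Budget, JobTitle, Location violates BCNF; decompose into {Budget, JobTitle, Location, ManagerID} and {HireDate, ManagerID, OfficeNo}.
Within {Budget, JobTitle, Location, ManagerID}: {Location}⁺ ∩ {Budget, JobTitle, Location, ManagerID} = {Budget, JobTitle, Location}, not the whole set, so Location -> Budget, JobTitle violates BCNF; decompose into {Budget, JobTitle, Location} and {Location, ManagerID}.
{Budget, JobTitle, Location}: every determinant is a superkey — BCNF.
{Location, ManagerID}: every determinant is a superkey — BCNF.
Within {HireDate, ManagerID, OfficeNo}: {OfficeNo}⁺ ∩ {HireDate, ManagerID, OfficeNo} = {HireDate, OfficeNo}, not the whole set, so OfficeNo -> HireDate violates BCNF; decompose into {HireDate, OfficeNo} and {ManagerID, OfficeNo}.
{HireDate, OfficeNo}: every determinant is a superkey — BCNF.
{ManagerID, OfficeNo}: every determinant is a superkey — BCNF.

{Budget, JobTitle, Location}; {HireDate, OfficeNo}; {Location, ManagerID}; {ManagerID, OfficeNo}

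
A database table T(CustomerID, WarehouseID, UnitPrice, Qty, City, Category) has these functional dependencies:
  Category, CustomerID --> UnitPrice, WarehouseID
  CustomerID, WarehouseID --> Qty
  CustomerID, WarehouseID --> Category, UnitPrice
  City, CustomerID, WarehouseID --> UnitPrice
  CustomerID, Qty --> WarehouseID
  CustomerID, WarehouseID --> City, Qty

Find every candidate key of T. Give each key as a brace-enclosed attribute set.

{Category, CustomerID}, {CustomerID, Qty}, {CustomerID, WarehouseID}

{CustomerID} never appears on the right of any FD, so every key must include it.
{Category, CustomerID}⁺ = {Category, City, CustomerID, Qty, UnitPrice, WarehouseID} — all of the relation — so {Category, CustomerID} is a candidate key.
{CustomerID, Qty}⁺ = {Category, City, CustomerID, Qty, UnitPrice, WarehouseID} — all of the relation — so {CustomerID, Qty} is a candidate key.
{CustomerID, WarehouseID}⁺ = {Category, City, CustomerID, Qty, UnitPrice, WarehouseID} — all of the relation — so {CustomerID, WarehouseID} is a candidate key.
Any other superkey properly contains one of these, so there are no further candidate keys.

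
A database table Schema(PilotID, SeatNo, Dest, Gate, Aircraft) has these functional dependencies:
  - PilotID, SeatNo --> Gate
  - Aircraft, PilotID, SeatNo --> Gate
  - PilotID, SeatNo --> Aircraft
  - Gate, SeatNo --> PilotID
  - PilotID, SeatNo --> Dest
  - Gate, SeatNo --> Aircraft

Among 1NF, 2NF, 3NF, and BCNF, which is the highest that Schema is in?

Candidate keys: {Gate, SeatNo}, {PilotID, SeatNo}. Prime attributes: {Gate, PilotID, SeatNo}.
The left-hand side of every FD is a superkey, so BCNF is satisfied.

BCNF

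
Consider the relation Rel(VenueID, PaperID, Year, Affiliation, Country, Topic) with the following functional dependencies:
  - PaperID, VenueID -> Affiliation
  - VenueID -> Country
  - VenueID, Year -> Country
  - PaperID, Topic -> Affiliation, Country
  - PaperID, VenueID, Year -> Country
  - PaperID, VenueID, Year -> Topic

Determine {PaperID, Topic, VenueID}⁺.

{Affiliation, Country, PaperID, Topic, VenueID}

Start with {PaperID, Topic, VenueID}.
PaperID, VenueID -> Affiliation applies; add {Affiliation} → now {Affiliation, PaperID, Topic, VenueID}.
VenueID -> Country applies; add {Country} → now {Affiliation, Country, PaperID, Topic, VenueID}.
No further FD applies.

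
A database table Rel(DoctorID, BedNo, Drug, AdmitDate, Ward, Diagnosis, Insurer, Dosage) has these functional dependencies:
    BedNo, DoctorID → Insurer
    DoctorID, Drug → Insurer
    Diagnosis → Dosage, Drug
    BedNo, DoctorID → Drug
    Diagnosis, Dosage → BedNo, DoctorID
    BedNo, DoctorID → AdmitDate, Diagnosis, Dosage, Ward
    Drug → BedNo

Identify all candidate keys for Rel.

{Diagnosis}⁺ = {AdmitDate, BedNo, Diagnosis, DoctorID, Dosage, Drug, Insurer, Ward} — all of the relation — so {Diagnosis} is a candidate key.
{BedNo, DoctorID}⁺ = {AdmitDate, BedNo, Diagnosis, DoctorID, Dosage, Drug, Insurer, Ward} — all of the relation — so {BedNo, DoctorID} is a candidate key.
{DoctorID, Drug}⁺ = {AdmitDate, BedNo, Diagnosis, DoctorID, Dosage, Drug, Insurer, Ward} — all of the relation — so {DoctorID, Drug} is a candidate key.
These are minimal and exhaustive — every other superkey contains one of them.

{BedNo, DoctorID}, {Diagnosis}, {DoctorID, Drug}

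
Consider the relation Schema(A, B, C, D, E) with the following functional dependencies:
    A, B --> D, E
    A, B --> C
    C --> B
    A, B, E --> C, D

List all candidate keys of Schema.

Attributes never on any right-hand side: {A} — every candidate key must contain it.
{A, B} is a candidate key since {A, B}⁺ = {A, B, C, D, E} covers every attribute.
{A, C} is a candidate key since {A, C}⁺ = {A, B, C, D, E} covers every attribute.
Any other superkey properly contains one of these, so there are no further candidate keys.

{A, B}, {A, C}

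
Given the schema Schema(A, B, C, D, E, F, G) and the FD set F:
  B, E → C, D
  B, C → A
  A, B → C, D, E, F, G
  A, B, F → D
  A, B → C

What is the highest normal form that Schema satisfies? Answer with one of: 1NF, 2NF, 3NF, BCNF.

Candidate keys: {A, B}, {B, C}, {B, E}. Prime attributes: {A, B, C, E}.
The left-hand side of every FD is a superkey, so BCNF is satisfied.

BCNF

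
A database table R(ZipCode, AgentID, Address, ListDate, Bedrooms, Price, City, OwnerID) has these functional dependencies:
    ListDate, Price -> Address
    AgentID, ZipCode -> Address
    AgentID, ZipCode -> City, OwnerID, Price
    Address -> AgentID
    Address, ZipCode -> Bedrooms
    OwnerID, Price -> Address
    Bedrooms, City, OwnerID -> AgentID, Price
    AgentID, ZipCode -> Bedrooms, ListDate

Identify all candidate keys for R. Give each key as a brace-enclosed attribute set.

No FD produces {ZipCode}, so it must be in every candidate key.
{Address, ZipCode} is a candidate key since {Address, ZipCode}⁺ = {Address, AgentID, Bedrooms, City, ListDate, OwnerID, Price, ZipCode} covers every attribute.
{AgentID, ZipCode} is a candidate key since {AgentID, ZipCode}⁺ = {Address, AgentID, Bedrooms, City, ListDate, OwnerID, Price, ZipCode} covers every attribute.
{ListDate, Price, ZipCode} is a candidate key since {ListDate, Price, ZipCode}⁺ = {Address, AgentID, Bedrooms, City, ListDate, OwnerID, Price, ZipCode} covers every attribute.
{OwnerID, Price, ZipCode} is a candidate key since {OwnerID, Price, ZipCode}⁺ = {Address, AgentID, Bedrooms, City, ListDate, OwnerID, Price, ZipCode} covers every attribute.
{Bedrooms, City, OwnerID, ZipCode} is a candidate key since {Bedrooms, City, OwnerID, ZipCode}⁺ = {Address, AgentID, Bedrooms, City, ListDate, OwnerID, Price, ZipCode} covers every attribute.
No proper subset of any of these is a key, and no other minimal superkey exists.

{Address, ZipCode}, {AgentID, ZipCode}, {Bedrooms, City, OwnerID, ZipCode}, {ListDate, Price, ZipCode}, {OwnerID, Price, ZipCode}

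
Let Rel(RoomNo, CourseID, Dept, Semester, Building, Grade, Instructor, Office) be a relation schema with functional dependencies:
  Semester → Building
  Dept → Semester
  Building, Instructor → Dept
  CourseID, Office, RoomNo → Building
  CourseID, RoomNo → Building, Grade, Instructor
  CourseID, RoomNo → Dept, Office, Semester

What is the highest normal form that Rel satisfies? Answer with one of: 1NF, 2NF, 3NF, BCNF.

2NF

Candidate key: {CourseID, RoomNo}. Prime attributes: {CourseID, RoomNo}.
Semester → Building: {Semester}⁺ = {Building, Semester}, which is not all of the attributes, so the left side is not a superkey — BCNF is violated.
Semester → Building determines the non-prime attribute {Building} from a non-superkey — 3NF is violated.
No non-prime attribute depends on a proper subset of any candidate key, so 2NF holds.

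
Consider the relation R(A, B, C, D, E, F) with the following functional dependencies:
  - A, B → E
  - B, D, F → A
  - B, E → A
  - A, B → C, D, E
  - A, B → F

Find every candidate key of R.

{A, B}, {B, D, F}, {B, E}

No FD produces {B}, so it must be in every candidate key.
{A, B} is a candidate key since {A, B}⁺ = {A, B, C, D, E, F} covers every attribute.
{B, E} is a candidate key since {B, E}⁺ = {A, B, C, D, E, F} covers every attribute.
{B, D, F} is a candidate key since {B, D, F}⁺ = {A, B, C, D, E, F} covers every attribute.
Any other superkey properly contains one of these, so there are no further candidate keys.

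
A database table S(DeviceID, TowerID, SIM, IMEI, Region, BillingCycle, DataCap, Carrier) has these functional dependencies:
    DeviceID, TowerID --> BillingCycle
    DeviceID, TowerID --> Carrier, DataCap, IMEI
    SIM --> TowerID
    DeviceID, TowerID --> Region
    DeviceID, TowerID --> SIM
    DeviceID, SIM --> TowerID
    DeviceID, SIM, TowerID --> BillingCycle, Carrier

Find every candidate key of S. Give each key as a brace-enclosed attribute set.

{DeviceID, SIM}, {DeviceID, TowerID}

No FD produces {DeviceID}, so it must be in every candidate key.
{DeviceID, SIM} is a candidate key since {DeviceID, SIM}⁺ = {BillingCycle, Carrier, DataCap, DeviceID, IMEI, Region, SIM, TowerID} covers every attribute.
{DeviceID, TowerID} is a candidate key since {DeviceID, TowerID}⁺ = {BillingCycle, Carrier, DataCap, DeviceID, IMEI, Region, SIM, TowerID} covers every attribute.
Any other superkey properly contains one of these, so there are no further candidate keys.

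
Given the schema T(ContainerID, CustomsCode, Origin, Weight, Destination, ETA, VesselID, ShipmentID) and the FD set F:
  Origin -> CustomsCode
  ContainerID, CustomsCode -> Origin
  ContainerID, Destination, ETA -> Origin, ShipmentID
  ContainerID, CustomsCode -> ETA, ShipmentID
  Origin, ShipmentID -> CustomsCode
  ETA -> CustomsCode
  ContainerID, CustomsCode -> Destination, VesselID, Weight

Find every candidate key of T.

No FD produces {ContainerID}, so it must be in every candidate key.
Closure of {ContainerID, CustomsCode} is {ContainerID, CustomsCode, Destination, ETA, Origin, ShipmentID, VesselID, Weight}, the whole schema; {ContainerID, CustomsCode} is a candidate key.
Closure of {ContainerID, ETA} is {ContainerID, CustomsCode, Destination, ETA, Origin, ShipmentID, VesselID, Weight}, the whole schema; {ContainerID, ETA} is a candidate key.
Closure of {ContainerID, Origin} is {ContainerID, CustomsCode, Destination, ETA, Origin, ShipmentID, VesselID, Weight}, the whole schema; {ContainerID, Origin} is a candidate key.
No proper subset of any of these is a key, and no other minimal superkey exists.

{ContainerID, CustomsCode}, {ContainerID, ETA}, {ContainerID, Origin}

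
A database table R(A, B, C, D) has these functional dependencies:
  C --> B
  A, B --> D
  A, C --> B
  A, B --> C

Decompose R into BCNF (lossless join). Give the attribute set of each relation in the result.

Candidate keys of the original relation: {A, B}, {A, C}.
Within {A, B, C, D}: {C}⁺ ∩ {A, B, C, D} = {B, C}, not the whole set, so C --> B violates BCNF; decompose into {B, C} and {A, C, D}.
{B, C} has no BCNF violation.
{A, C, D} has no BCNF violation.

{A, C, D}; {B, C}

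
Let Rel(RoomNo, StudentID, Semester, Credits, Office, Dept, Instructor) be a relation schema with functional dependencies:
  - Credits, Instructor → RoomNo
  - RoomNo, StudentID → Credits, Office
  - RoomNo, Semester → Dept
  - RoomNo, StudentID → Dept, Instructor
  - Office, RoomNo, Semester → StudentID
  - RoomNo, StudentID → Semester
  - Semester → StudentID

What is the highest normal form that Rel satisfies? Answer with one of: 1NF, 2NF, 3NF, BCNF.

Candidate keys: {Credits, Instructor, Semester}, {Credits, Instructor, StudentID}, {RoomNo, Semester}, {RoomNo, StudentID}. Prime attributes: {Credits, Instructor, RoomNo, Semester, StudentID}.
For Credits, Instructor → RoomNo we have {Credits, Instructor}⁺ = {Credits, Instructor, RoomNo}; {Credits, Instructor} is not a superkey, so BCNF fails.
Its right-hand attributes {RoomNo} are all prime, as are those of every other non-superkey FD — the relation is in 3NF.

3NF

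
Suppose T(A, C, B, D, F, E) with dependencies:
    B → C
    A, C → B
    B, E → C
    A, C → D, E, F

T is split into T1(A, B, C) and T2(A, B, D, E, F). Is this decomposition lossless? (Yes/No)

Yes

Common attributes: {A, B}; their closure is {A, B, C, D, E, F}.
T1 is contained in that closure, so T1 ∩ T2 → T1 holds and the join is lossless.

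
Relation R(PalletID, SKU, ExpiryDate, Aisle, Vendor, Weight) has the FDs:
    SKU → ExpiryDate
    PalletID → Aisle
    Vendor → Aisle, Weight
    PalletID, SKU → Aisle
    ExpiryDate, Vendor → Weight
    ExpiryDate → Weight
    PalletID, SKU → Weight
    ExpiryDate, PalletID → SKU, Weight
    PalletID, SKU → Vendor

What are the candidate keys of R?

Attributes never on any right-hand side: {PalletID} — every candidate key must contain it.
{ExpiryDate, PalletID} is a candidate key since {ExpiryDate, PalletID}⁺ = {Aisle, ExpiryDate, PalletID, SKU, Vendor, Weight} covers every attribute.
{PalletID, SKU} is a candidate key since {PalletID, SKU}⁺ = {Aisle, ExpiryDate, PalletID, SKU, Vendor, Weight} covers every attribute.
These are minimal and exhaustive — every other superkey contains one of them.

{ExpiryDate, PalletID}, {PalletID, SKU}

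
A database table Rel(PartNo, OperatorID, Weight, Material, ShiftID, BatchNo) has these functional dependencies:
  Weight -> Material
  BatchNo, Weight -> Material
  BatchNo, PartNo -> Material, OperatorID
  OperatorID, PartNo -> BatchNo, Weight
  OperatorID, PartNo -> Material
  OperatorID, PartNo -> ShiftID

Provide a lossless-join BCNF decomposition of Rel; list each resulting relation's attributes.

{BatchNo, OperatorID, PartNo, ShiftID, Weight}; {Material, Weight}

Candidate keys of the original relation: {BatchNo, PartNo}, {OperatorID, PartNo}.
{BatchNo, Material, OperatorID, PartNo, ShiftID, Weight}: {Weight} determines {Material, Weight} here but is not a superkey — split on Weight -> Material, giving {Material, Weight} and {BatchNo, OperatorID, PartNo, ShiftID, Weight}.
{Material, Weight}: every determinant is a superkey — BCNF.
{BatchNo, OperatorID, PartNo, ShiftID, Weight}: every determinant is a superkey — BCNF.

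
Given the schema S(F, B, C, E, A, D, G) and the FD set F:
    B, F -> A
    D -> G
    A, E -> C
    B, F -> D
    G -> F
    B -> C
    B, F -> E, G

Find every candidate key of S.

Attributes never on any right-hand side: {B} — every candidate key must contain it.
{B, D}⁺ = {A, B, C, D, E, F, G}, which is every attribute, so {B, D} is a candidate key.
{B, F}⁺ = {A, B, C, D, E, F, G}, which is every attribute, so {B, F} is a candidate key.
{B, G}⁺ = {A, B, C, D, E, F, G}, which is every attribute, so {B, G} is a candidate key.
No proper subset of any of these is a key, and no other minimal superkey exists.

{B, D}, {B, F}, {B, G}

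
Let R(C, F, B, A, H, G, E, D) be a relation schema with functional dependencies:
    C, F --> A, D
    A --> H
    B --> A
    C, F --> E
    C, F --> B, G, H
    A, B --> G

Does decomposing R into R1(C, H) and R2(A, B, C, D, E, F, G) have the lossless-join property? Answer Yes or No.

No

R1 ∩ R2 = {C}; its closure under F is {C}.
R1 ⊄ {C} and R2 ⊄ {C}, so the split is lossy.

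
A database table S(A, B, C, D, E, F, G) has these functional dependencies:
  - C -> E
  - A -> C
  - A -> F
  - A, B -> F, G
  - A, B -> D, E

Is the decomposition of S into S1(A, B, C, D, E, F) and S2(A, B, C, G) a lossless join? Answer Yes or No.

Yes

The shared attributes are {A, B, C} and {A, B, C}⁺ = {A, B, C, D, E, F, G}.
Since S1 ⊆ {A, B, C, D, E, F, G}, the intersection is a superkey of S1; the decomposition is lossless.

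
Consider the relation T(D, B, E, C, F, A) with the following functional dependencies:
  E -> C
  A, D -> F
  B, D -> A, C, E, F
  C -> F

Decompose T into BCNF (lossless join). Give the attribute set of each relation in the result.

{A, B, D, E}; {C, E}; {C, F}

Candidate key of the original relation: {B, D}.
In {A, B, C, D, E, F}, {E} is not a superkey ({E}⁺ restricted to this set is {C, E, F}), so split on E -> C, F into {C, E, F} and {A, B, D, E}.
In {C, E, F}, {C} is not a superkey ({C}⁺ restricted to this set is {C, F}), so split on C -> F into {C, F} and {C, E}.
{C, F}: every determinant is a superkey — BCNF.
{C, E}: every determinant is a superkey — BCNF.
{A, B, D, E}: every determinant is a superkey — BCNF.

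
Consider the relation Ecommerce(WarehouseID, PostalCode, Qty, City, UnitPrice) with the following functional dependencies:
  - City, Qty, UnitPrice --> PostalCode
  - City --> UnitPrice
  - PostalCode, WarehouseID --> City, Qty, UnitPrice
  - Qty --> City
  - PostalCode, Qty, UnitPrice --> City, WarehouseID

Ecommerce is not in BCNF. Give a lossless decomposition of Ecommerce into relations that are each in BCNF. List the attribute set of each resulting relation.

{City, PostalCode, Qty, WarehouseID}; {City, UnitPrice}

Candidate keys of the original relation: {PostalCode, WarehouseID}, {Qty}.
{City, PostalCode, Qty, UnitPrice, WarehouseID}: {City} determines {City, UnitPrice} here but is not a superkey — split on City --> UnitPrice, giving {City, UnitPrice} and {City, PostalCode, Qty, WarehouseID}.
{City, UnitPrice} has no BCNF violation.
{City, PostalCode, Qty, WarehouseID} has no BCNF violation.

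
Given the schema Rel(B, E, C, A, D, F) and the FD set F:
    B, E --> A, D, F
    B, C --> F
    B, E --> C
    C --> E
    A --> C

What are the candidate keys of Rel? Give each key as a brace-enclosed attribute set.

Attributes never on any right-hand side: {B} — every candidate key must contain it.
{A, B}⁺ = {A, B, C, D, E, F}, which is every attribute, so {A, B} is a candidate key.
{B, C}⁺ = {A, B, C, D, E, F}, which is every attribute, so {B, C} is a candidate key.
{B, E}⁺ = {A, B, C, D, E, F}, which is every attribute, so {B, E} is a candidate key.
These are minimal and exhaustive — every other superkey contains one of them.

{A, B}, {B, C}, {B, E}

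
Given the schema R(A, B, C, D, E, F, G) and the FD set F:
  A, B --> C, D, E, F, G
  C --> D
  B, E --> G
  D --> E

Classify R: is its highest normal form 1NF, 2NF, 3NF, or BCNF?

2NF

Candidate key: {A, B}. Prime attributes: {A, B}.
For C --> D we have {C}⁺ = {C, D, E}; {C} is not a superkey, so BCNF fails.
Because {D} is non-prime and the left side of C --> D is not a superkey, the relation is not in 3NF.
No proper subset of a key has a non-prime attribute in its closure, so there is no partial dependency; 2NF holds.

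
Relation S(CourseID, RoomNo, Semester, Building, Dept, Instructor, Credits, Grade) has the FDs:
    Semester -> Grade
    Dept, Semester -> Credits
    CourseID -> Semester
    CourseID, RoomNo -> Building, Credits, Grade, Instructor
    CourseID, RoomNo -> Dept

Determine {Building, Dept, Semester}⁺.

Start with {Building, Dept, Semester}.
Semester -> Grade applies; add {Grade} → now {Building, Dept, Grade, Semester}.
Dept, Semester -> Credits applies; add {Credits} → now {Building, Credits, Dept, Grade, Semester}.
No further FD applies.

{Building, Credits, Dept, Grade, Semester}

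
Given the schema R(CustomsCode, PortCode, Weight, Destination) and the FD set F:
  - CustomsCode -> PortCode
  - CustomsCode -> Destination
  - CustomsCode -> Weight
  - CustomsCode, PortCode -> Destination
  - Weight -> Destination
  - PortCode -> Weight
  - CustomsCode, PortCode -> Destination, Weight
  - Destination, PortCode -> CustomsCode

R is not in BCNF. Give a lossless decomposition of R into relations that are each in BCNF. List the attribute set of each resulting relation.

{CustomsCode, PortCode, Weight}; {Destination, Weight}

Candidate keys of the original relation: {CustomsCode}, {PortCode}.
{CustomsCode, Destination, PortCode, Weight}: {Weight} determines {Destination, Weight} here but is not a superkey — split on Weight -> Destination, giving {Destination, Weight} and {CustomsCode, PortCode, Weight}.
{Destination, Weight}: every determinant is a superkey — BCNF.
{CustomsCode, PortCode, Weight}: every determinant is a superkey — BCNF.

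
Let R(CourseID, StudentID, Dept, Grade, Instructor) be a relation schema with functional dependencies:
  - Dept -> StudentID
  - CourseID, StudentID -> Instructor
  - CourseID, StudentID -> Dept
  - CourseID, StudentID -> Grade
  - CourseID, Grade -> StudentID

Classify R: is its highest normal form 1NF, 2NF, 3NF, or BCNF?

Candidate keys: {CourseID, Dept}, {CourseID, Grade}, {CourseID, StudentID}. Prime attributes: {CourseID, Dept, Grade, StudentID}.
Dept -> StudentID: {Dept}⁺ = {Dept, StudentID}, which is not all of the attributes, so the left side is not a superkey — BCNF is violated.
Since {StudentID} ⊆ prime attributes and every other non-superkey FD also has a prime right side, the schema is in 3NF.

3NF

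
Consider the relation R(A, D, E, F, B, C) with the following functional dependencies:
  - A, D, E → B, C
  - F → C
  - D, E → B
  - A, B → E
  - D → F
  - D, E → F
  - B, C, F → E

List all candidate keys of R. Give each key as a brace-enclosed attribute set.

No FD produces {A, D}, so they must be in every candidate key.
{A, B, D}⁺ = {A, B, C, D, E, F}, which is every attribute, so {A, B, D} is a candidate key.
{A, D, E}⁺ = {A, B, C, D, E, F}, which is every attribute, so {A, D, E} is a candidate key.
These are minimal and exhaustive — every other superkey contains one of them.

{A, B, D}, {A, D, E}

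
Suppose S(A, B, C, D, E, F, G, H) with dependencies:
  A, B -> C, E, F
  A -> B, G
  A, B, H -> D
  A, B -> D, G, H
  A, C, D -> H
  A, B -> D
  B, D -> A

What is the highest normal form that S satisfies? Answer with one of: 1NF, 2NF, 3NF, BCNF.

Candidate keys: {A}, {B, D}. Prime attributes: {A, B, D}.
Every FD has a superkey on the left, so the relation is in BCNF.

BCNF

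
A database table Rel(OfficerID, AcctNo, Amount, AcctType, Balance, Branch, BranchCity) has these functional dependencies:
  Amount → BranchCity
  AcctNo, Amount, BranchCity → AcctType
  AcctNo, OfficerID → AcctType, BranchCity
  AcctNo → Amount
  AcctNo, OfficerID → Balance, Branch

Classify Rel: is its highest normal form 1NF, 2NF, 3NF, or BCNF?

Candidate key: {AcctNo, OfficerID}. Prime attributes: {AcctNo, OfficerID}.
Amount → BranchCity breaks BCNF: {Amount}⁺ = {Amount, BranchCity}, so {Amount} is not a superkey.
Because {BranchCity} is non-prime and the left side of Amount → BranchCity is not a superkey, the relation is not in 3NF.
{AcctNo} is a proper subset of the key {AcctNo, OfficerID}, and {AcctNo}⁺ contains the non-prime attributes {AcctType, Amount, BranchCity} — a partial dependency, so 2NF is violated.

1NF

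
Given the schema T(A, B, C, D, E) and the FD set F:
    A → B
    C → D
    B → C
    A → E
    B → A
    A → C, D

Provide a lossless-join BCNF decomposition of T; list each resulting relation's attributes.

{A, B, C, E}; {C, D}

Candidate keys of the original relation: {A}, {B}.
Within {A, B, C, D, E}: {C}⁺ ∩ {A, B, C, D, E} = {C, D}, not the whole set, so C → D violates BCNF; decompose into {C, D} and {A, B, C, E}.
{C, D} is in BCNF.
{A, B, C, E} is in BCNF.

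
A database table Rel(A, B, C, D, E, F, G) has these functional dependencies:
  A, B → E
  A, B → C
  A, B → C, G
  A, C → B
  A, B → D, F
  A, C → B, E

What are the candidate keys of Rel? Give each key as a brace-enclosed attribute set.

{A, B}, {A, C}

Attributes never on any right-hand side: {A} — every candidate key must contain it.
{A, B}⁺ = {A, B, C, D, E, F, G}, which is every attribute, so {A, B} is a candidate key.
{A, C}⁺ = {A, B, C, D, E, F, G}, which is every attribute, so {A, C} is a candidate key.
No proper subset of any of these is a key, and no other minimal superkey exists.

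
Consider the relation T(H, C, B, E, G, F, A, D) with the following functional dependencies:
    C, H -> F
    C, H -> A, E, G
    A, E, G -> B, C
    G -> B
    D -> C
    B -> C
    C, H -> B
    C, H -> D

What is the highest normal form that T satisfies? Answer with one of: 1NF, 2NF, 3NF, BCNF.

Candidate keys: {B, H}, {C, H}, {D, H}, {G, H}. Prime attributes: {B, C, D, G, H}.
For A, E, G -> B, C we have {A, E, G}⁺ = {A, B, C, E, G}; {A, E, G} is not a superkey, so BCNF fails.
But every attribute on its right side ({B, C}) is prime, and the same holds for every other non-superkey FD, so 3NF still holds.

3NF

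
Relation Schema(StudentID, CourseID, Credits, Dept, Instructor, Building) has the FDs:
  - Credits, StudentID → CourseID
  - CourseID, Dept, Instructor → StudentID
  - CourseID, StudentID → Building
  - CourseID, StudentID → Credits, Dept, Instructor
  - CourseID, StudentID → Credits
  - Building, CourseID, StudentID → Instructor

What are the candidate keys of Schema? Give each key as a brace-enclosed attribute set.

{CourseID, StudentID}⁺ = {Building, CourseID, Credits, Dept, Instructor, StudentID}, which is every attribute, so {CourseID, StudentID} is a candidate key.
{Credits, StudentID}⁺ = {Building, CourseID, Credits, Dept, Instructor, StudentID}, which is every attribute, so {Credits, StudentID} is a candidate key.
{CourseID, Dept, Instructor}⁺ = {Building, CourseID, Credits, Dept, Instructor, StudentID}, which is every attribute, so {CourseID, Dept, Instructor} is a candidate key.
These are minimal and exhaustive — every other superkey contains one of them.

{CourseID, Dept, Instructor}, {CourseID, StudentID}, {Credits, StudentID}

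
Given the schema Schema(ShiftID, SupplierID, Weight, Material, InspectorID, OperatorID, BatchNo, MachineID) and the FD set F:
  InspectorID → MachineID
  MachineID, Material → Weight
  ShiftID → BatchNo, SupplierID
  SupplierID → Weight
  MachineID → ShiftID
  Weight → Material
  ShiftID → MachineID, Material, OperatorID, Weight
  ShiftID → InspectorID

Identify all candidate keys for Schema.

Closure of {InspectorID} is {BatchNo, InspectorID, MachineID, Material, OperatorID, ShiftID, SupplierID, Weight}, the whole schema; {InspectorID} is a candidate key.
Closure of {MachineID} is {BatchNo, InspectorID, MachineID, Material, OperatorID, ShiftID, SupplierID, Weight}, the whole schema; {MachineID} is a candidate key.
Closure of {ShiftID} is {BatchNo, InspectorID, MachineID, Material, OperatorID, ShiftID, SupplierID, Weight}, the whole schema; {ShiftID} is a candidate key.
No proper subset of any of these is a key, and no other minimal superkey exists.

{InspectorID}, {MachineID}, {ShiftID}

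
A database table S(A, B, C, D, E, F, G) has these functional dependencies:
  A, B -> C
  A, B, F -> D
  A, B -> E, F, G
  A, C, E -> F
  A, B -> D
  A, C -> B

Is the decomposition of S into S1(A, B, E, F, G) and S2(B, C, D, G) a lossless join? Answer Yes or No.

S1 ∩ S2 = {B, G}; its closure under F is {B, G}.
Neither S1 nor S2 is contained in that closure, so the decomposition is lossy.

No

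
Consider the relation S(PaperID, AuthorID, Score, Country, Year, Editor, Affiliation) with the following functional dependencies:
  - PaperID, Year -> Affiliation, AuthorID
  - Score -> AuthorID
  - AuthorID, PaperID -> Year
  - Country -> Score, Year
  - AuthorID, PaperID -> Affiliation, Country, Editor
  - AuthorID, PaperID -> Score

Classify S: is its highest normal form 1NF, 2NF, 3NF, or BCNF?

Candidate keys: {AuthorID, PaperID}, {Country, PaperID}, {PaperID, Score}, {PaperID, Year}. Prime attributes: {AuthorID, Country, PaperID, Score, Year}.
Score -> AuthorID: {Score}⁺ = {AuthorID, Score}, which is not all of the attributes, so the left side is not a superkey — BCNF is violated.
Since {AuthorID} ⊆ prime attributes and every other non-superkey FD also has a prime right side, the schema is in 3NF.

3NF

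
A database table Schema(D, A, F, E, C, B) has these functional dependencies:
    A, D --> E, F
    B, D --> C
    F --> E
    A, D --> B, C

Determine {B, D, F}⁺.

Start with {B, D, F}.
B, D --> C applies; add {C} → now {B, C, D, F}.
F --> E applies; add {E} → now {B, C, D, E, F}.
No further FD applies.

{B, C, D, E, F}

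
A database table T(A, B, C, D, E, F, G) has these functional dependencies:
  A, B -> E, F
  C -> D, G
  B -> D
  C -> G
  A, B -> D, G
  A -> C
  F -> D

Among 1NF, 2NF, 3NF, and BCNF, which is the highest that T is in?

Candidate key: {A, B}. Prime attributes: {A, B}.
C -> D, G breaks BCNF: {C}⁺ = {C, D, G}, so {C} is not a superkey.
Because {D, G} are non-prime and the left side of C -> D, G is not a superkey, the relation is not in 3NF.
{A} is a proper subset of the key {A, B}, and {A}⁺ contains the non-prime attributes {C, D, G} — a partial dependency, so 2NF is violated.

1NF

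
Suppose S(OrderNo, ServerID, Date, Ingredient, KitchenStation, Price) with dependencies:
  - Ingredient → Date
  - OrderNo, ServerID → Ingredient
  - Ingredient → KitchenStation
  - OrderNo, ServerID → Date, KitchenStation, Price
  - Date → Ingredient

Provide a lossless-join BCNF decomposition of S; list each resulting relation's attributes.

Candidate key of the original relation: {OrderNo, ServerID}.
{Date, Ingredient, KitchenStation, OrderNo, Price, ServerID}: {Ingredient} determines {Date, Ingredient, KitchenStation} here but is not a superkey — split on Ingredient → Date, KitchenStation, giving {Date, Ingredient, KitchenStation} and {Ingredient, OrderNo, Price, ServerID}.
{Date, Ingredient, KitchenStation}: every determinant is a superkey — BCNF.
{Ingredient, OrderNo, Price, ServerID}: every determinant is a superkey — BCNF.

{Date, Ingredient, KitchenStation}; {Ingredient, OrderNo, Price, ServerID}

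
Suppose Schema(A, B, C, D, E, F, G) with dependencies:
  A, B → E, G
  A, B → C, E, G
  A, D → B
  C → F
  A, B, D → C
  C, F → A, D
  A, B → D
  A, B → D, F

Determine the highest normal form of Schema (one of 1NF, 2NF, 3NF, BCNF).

Candidate keys: {A, B}, {A, D}, {C}. Prime attributes: {A, B, C, D}.
The left-hand side of every FD is a superkey, so BCNF is satisfied.

BCNF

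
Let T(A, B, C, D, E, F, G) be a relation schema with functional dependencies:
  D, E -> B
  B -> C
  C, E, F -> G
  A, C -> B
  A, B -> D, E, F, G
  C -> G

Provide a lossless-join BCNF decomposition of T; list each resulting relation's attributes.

{A, D, E, F}; {B, C}; {B, D, E}; {C, G}

Candidate keys of the original relation: {A, B}, {A, C}, {A, D, E}.
Within {A, B, C, D, E, F, G}: {D, E}⁺ ∩ {A, B, C, D, E, F, G} = {B, C, D, E, G}, not the whole set, so D, E -> B, C, G violates BCNF; decompose into {B, C, D, E, G} and {A, D, E, F}.
Within {B, C, D, E, G}: {B}⁺ ∩ {B, C, D, E, G} = {B, C, G}, not the whole set, so B -> C, G violates BCNF; decompose into {B, C, G} and {B, D, E}.
Within {B, C, G}: {C}⁺ ∩ {B, C, G} = {C, G}, not the whole set, so C -> G violates BCNF; decompose into {C, G} and {B, C}.
{C, G}: every determinant is a superkey — BCNF.
{B, C}: every determinant is a superkey — BCNF.
{B, D, E}: every determinant is a superkey — BCNF.
{A, D, E, F}: every determinant is a superkey — BCNF.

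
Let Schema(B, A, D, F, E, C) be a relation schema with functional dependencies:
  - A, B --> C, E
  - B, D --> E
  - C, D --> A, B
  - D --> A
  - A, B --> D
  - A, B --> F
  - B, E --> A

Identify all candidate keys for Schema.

{A, B}, {B, D}, {B, E}, {C, D}

{A, B} is a candidate key since {A, B}⁺ = {A, B, C, D, E, F} covers every attribute.
{B, D} is a candidate key since {B, D}⁺ = {A, B, C, D, E, F} covers every attribute.
{B, E} is a candidate key since {B, E}⁺ = {A, B, C, D, E, F} covers every attribute.
{C, D} is a candidate key since {C, D}⁺ = {A, B, C, D, E, F} covers every attribute.
No proper subset of any of these is a key, and no other minimal superkey exists.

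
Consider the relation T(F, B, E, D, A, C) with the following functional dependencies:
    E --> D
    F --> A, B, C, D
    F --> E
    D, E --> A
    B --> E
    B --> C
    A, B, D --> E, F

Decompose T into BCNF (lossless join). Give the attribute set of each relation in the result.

Candidate keys of the original relation: {B}, {F}.
In {A, B, C, D, E, F}, {E} is not a superkey ({E}⁺ restricted to this set is {A, D, E}), so split on E --> A, D into {A, D, E} and {B, C, E, F}.
{A, D, E}: every determinant is a superkey — BCNF.
{B, C, E, F}: every determinant is a superkey — BCNF.

{A, D, E}; {B, C, E, F}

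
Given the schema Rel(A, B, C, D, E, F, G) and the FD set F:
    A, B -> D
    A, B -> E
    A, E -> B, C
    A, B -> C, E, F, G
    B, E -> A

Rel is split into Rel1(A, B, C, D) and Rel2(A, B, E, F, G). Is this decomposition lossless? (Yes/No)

The shared attributes are {A, B} and {A, B}⁺ = {A, B, C, D, E, F, G}.
This includes all of Rel1, so the common attributes are a superkey of Rel1 — the join is lossless.

Yes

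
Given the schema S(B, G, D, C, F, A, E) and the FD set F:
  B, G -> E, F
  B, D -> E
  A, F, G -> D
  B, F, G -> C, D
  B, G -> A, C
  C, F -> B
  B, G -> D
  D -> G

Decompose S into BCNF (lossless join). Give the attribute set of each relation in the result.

Candidate keys of the original relation: {B, D}, {B, G}, {C, D, F}, {C, F, G}.
{A, B, C, D, E, F, G}: {A, F, G} determines {A, D, F, G} here but is not a superkey — split on A, F, G -> D, giving {A, D, F, G} and {A, B, C, E, F, G}.
{A, D, F, G}: {D} determines {D, G} here but is not a superkey — split on D -> G, giving {D, G} and {A, D, F}.
{D, G}: every determinant is a superkey — BCNF.
{A, D, F}: every determinant is a superkey — BCNF.
{A, B, C, E, F, G}: {C, F} determines {B, C, F} here but is not a superkey — split on C, F -> B, giving {B, C, F} and {A, C, E, F, G}.
{B, C, F}: every determinant is a superkey — BCNF.
{A, C, E, F, G}: every determinant is a superkey — BCNF.

{A, C, E, F, G}; {A, D, F}; {B, C, F}; {D, G}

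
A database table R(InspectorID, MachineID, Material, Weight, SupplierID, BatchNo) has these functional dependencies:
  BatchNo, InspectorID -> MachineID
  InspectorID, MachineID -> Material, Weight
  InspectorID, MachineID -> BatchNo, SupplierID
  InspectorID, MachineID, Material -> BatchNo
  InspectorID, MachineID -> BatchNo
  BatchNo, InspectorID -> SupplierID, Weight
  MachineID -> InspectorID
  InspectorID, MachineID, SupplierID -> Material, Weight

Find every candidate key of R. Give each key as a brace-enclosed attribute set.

{BatchNo, InspectorID}, {MachineID}

{MachineID}⁺ = {BatchNo, InspectorID, MachineID, Material, SupplierID, Weight}, which is every attribute, so {MachineID} is a candidate key.
{BatchNo, InspectorID}⁺ = {BatchNo, InspectorID, MachineID, Material, SupplierID, Weight}, which is every attribute, so {BatchNo, InspectorID} is a candidate key.
Any other superkey properly contains one of these, so there are no further candidate keys.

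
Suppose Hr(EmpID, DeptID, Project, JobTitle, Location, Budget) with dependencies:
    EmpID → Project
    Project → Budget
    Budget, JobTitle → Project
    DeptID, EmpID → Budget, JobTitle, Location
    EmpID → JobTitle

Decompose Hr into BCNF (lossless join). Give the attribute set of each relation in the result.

Candidate key of the original relation: {DeptID, EmpID}.
{Budget, DeptID, EmpID, JobTitle, Location, Project}: {EmpID} determines {Budget, EmpID, JobTitle, Project} here but is not a superkey — split on EmpID → Budget, JobTitle, Project, giving {Budget, EmpID, JobTitle, Project} and {DeptID, EmpID, Location}.
{Budget, EmpID, JobTitle, Project}: {Project} determines {Budget, Project} here but is not a superkey — split on Project → Budget, giving {Budget, Project} and {EmpID, JobTitle, Project}.
{Budget, Project} is in BCNF.
{EmpID, JobTitle, Project} is in BCNF.
{DeptID, EmpID, Location} is in BCNF.

{Budget, Project}; {DeptID, EmpID, Location}; {EmpID, JobTitle, Project}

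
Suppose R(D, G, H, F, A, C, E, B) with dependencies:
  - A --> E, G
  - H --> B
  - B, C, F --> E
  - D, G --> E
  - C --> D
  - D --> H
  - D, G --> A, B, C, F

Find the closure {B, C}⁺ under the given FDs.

Start with {B, C}.
C --> D applies; add {D} → now {B, C, D}.
D --> H applies; add {H} → now {B, C, D, H}.
No further FD applies.

{B, C, D, H}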